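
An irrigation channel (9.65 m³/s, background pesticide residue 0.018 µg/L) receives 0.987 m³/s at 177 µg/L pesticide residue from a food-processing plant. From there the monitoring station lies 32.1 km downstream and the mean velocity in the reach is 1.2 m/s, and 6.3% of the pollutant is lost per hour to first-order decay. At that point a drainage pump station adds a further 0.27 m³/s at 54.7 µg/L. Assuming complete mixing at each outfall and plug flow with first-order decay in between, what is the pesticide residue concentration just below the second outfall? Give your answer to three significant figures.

11.2 µg/L

Conservation of mass: C = (9.650·0.01800 + 0.9870·177.0) / 10.64 = 174.9/10.64 = 16.44 µg/L; combined flow 10.64 m³/s.
Travel time t = 32.1·1000 / 1.2 = 26750 s = 7.431 h.
6.3%/h lost → k = −ln(1 − 0.063) = 0.06507 h⁻¹.
Decay over the reach: 16.44·exp(−kt) = 16.44·0.6166 = 10.14 µg/L.
At the second outfall, C = (10.64·10.14 + 0.2700·54.70) / (10.64 + 0.2700) = 11.24 µg/L.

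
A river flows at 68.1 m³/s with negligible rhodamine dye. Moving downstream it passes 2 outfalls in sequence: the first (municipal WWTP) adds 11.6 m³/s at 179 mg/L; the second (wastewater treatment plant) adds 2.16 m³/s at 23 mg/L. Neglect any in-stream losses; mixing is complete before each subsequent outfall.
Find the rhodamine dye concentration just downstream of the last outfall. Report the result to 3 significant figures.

26.0 mg/L

Outfall 1: combined Q = 79.70 m³/s; C = (68.10·0 + 11.60·179.0)/79.70 = 26.05 mg/L.
Outfall 2: combined Q = 81.86 m³/s; C = (79.70·26.05 + 2.160·23.00)/81.86 = 25.97 mg/L.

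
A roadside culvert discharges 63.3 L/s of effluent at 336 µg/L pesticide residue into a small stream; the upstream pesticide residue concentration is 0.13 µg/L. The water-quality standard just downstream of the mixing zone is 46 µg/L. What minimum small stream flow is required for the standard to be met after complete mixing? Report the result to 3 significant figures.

Set C_mix = 46: (Q·0.1300 + 63.30·336.0) / (Q + 63.30) = 46
→ Q = 63.30·(336.0 − 46)/(46 − 0.1300) = 400.2 L/s.

400 L/s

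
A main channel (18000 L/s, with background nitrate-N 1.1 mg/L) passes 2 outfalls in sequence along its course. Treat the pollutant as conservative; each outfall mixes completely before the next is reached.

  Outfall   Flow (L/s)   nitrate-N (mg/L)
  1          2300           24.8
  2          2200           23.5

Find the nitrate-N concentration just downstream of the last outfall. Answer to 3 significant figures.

Below outfall 1: Q → 20300 L/s, C = (18000·1.100 + 2300·24.80)/20300 = 3.785 mg/L.
Below outfall 2: Q → 22500 L/s, C = (20300·3.785 + 2200·23.50)/22500 = 5.713 mg/L.

5.71 mg/L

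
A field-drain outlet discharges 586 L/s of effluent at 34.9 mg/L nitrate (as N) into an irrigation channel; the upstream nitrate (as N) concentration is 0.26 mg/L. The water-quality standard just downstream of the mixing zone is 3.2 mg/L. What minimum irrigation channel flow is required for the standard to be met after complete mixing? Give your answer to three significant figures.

Set C_mix = 3.2: (Q·0.2600 + 586.0·34.90) / (Q + 586.0) = 3.2
→ Q = 586.0·(34.90 − 3.2)/(3.2 − 0.2600) = 6318 L/s.

6320 L/s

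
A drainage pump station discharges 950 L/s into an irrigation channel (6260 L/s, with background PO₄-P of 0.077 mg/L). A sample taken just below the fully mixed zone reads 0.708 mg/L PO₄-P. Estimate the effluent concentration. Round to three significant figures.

4.87 mg/L

Mass balance: 6260·0.07700 + 950.0·Cₑ = 7210·0.7080
→ Cₑ = (7210·0.7080 − 6260·0.07700) / 950.0 = 4.866 mg/L.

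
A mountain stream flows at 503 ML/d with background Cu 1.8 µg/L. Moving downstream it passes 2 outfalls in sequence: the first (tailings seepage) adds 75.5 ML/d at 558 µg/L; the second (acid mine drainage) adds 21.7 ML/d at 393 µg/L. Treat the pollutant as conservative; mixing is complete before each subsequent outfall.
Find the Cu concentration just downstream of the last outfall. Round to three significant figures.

Outfall 1: combined Q = 578.5 ML/d; C = (503.0·1.800 + 75.50·558.0)/578.5 = 74.39 µg/L.
Outfall 2: combined Q = 600.2 ML/d; C = (578.5·74.39 + 21.70·393.0)/600.2 = 85.91 µg/L.

85.9 µg/L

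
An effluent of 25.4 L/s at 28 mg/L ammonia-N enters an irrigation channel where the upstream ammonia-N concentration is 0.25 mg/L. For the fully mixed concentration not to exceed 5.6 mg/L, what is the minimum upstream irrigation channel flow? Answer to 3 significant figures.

Set C_mix = 5.6: (Q·0.2500 + 25.40·28.00) / (Q + 25.40) = 5.6
→ Q = 25.40·(28.00 − 5.6)/(5.6 − 0.2500) = 106.3 L/s.

106 L/s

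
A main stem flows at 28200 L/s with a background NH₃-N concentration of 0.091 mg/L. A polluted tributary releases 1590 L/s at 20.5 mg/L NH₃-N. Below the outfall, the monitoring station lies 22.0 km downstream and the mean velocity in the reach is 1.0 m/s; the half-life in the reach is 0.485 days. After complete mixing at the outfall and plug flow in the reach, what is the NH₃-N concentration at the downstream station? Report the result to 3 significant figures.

0.820 mg/L

Flow-weighted average: C = (28200·0.09100 + 1590·20.50) / 29790 = 35160/29790 = 1.180 mg/L.
Travel time t = 22.0·1000 / 1.0 = 22000 s = 6.111 h.
Half-life 0.485 d → k = ln 2 / 0.485 = 1.429 d⁻¹.
Decay over the reach: 1.180·exp(−kt) = 1.180·0.6950 = 0.8203 mg/L.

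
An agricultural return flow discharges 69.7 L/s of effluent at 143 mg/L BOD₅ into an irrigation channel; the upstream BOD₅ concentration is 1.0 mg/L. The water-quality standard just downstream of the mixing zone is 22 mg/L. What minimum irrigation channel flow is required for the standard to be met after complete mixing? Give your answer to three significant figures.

Set C_mix = 22: (Q·1.000 + 69.70·143.0) / (Q + 69.70) = 22
→ Q = 69.70·(143.0 − 22)/(22 − 1.000) = 401.6 L/s.

402 L/s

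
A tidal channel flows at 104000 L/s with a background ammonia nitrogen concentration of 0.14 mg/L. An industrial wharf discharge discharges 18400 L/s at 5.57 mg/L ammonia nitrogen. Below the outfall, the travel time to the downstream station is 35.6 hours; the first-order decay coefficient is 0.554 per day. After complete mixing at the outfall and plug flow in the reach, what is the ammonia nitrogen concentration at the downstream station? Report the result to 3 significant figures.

Flow-weighted average: C = (104000·0.1400 + 18400·5.570) / 122400 = 117000/122400 = 0.9563 mg/L.
After decay, C = 0.9563 × e^(−kt) = 0.9563 × 0.4397 = 0.4204 mg/L.

0.420 mg/L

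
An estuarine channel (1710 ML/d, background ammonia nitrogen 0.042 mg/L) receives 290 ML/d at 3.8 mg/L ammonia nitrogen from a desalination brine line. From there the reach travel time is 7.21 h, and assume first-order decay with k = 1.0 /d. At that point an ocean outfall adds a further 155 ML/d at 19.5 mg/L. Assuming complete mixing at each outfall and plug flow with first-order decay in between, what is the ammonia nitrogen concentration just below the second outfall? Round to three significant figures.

Mixed concentration C = ΣQC/ΣQ = (1710·0.04200 + 290.0·3.800) / 2000 = 1174/2000 = 0.5869 mg/L; combined flow 2000 ML/d.
First-order decay: C = 0.5869·exp(−k·t) = 0.5869·0.7405 = 0.4346 mg/L.
Second outfall: C = (2000·0.4346 + 155.0·19.50)/2155 = 1.806 mg/L.

1.81 mg/L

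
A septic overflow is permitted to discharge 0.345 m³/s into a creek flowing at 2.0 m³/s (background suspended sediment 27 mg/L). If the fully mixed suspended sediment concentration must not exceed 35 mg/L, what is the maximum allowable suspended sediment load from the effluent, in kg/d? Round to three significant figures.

Mass balance at the limit: 2.000·27.00 + 0.3450·Cₑ = 2.345·35 → Cₑ = 81.38 mg/L.
Load = 0.3450 m³/s × 81.38 g/m³ × 86 400 s/d = 2426 kg/d.

2430 kg/d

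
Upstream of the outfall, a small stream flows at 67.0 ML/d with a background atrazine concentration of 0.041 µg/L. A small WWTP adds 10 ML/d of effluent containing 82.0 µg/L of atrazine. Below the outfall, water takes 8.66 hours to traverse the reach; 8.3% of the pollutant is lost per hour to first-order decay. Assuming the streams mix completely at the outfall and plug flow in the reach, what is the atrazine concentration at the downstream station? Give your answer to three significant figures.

Mass balance: C = (67.00·0.04100 + 10.00·82.00) / 77.00 = 822.7/77.00 = 10.69 µg/L.
8.3%/h lost → k = −ln(1 − 0.083) = 0.08665 h⁻¹.
Applying C = C₀e^(−kt): 10.69 × 0.4722 = 5.045 µg/L.

5.05 µg/L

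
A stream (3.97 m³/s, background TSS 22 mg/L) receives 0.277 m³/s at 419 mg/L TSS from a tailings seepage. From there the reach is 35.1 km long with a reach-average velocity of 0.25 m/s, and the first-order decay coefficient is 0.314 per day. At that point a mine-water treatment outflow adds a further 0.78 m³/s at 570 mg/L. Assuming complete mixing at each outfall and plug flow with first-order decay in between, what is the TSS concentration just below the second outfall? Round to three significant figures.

113 mg/L

After mixing, C = (3.970·22.00 + 0.2770·419.0) / 4.247 = 203.4/4.247 = 47.89 mg/L; combined flow 4.247 m³/s.
Travel time t = 35.1·1000 / 0.25 = 140400 s = 39.00 h.
First-order decay: C = 47.89·exp(−k·t) = 47.89·0.6003 = 28.75 mg/L.
Second outfall: C = (4.247·28.75 + 0.7800·570.0)/5.027 = 112.7 mg/L.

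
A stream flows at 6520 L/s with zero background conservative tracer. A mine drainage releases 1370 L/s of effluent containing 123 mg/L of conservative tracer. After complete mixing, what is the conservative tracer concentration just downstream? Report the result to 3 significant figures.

Mass balance: C = (6520·0 + 1370·123.0) / 7890 = 168500/7890 = 21.36 mg/L.

21.4 mg/L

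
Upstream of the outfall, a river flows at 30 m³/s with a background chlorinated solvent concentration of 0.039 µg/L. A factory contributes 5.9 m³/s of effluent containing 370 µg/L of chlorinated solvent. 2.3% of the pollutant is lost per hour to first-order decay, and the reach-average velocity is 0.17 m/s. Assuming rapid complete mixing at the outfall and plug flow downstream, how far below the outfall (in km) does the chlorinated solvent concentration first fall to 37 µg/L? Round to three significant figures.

13.1 km

Conservation of mass: C = (30.00·0.03900 + 5.900·370.0) / 35.90 = 2184/35.90 = 60.84 µg/L.
2.3%/h lost → k = −ln(1 − 0.023) = 0.02327 h⁻¹.
Set 60.84·exp(−k·t) = 37 → t = ln(60.84/37)/k = 76950 s = 21.37 h.
Distance = v·t = 0.17·76950 = 13080 m = 13.08 km.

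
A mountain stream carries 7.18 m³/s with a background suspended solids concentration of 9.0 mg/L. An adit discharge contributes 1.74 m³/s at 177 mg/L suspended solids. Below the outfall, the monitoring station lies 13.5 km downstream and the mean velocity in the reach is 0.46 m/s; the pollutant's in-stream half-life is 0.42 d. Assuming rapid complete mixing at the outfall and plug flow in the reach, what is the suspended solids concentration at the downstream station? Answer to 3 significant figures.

23.8 mg/L

After mixing, C = (7.180·9.000 + 1.740·177.0) / 8.920 = 372.6/8.920 = 41.77 mg/L.
Travel time t = 13.5·1000 / 0.46 = 29350 s = 8.152 h.
Half-life 0.42 d → k = ln 2 / 0.42 = 1.650 d⁻¹.
Applying C = C₀e^(−kt): 41.77 × 0.5709 = 23.85 mg/L.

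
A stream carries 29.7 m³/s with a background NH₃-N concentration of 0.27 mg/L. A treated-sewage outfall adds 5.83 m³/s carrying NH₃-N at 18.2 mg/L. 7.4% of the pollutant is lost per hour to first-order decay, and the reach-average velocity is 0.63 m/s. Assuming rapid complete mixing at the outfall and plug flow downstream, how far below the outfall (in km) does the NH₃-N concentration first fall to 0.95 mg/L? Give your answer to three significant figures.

Conservation of mass: C = (29.70·0.2700 + 5.830·18.20) / 35.53 = 114.1/35.53 = 3.212 mg/L.
7.4%/h lost → k = −ln(1 − 0.074) = 0.07688 h⁻¹.
Set 3.212·exp(−k·t) = 0.95 → t = ln(3.212/0.95)/k = 57040 s = 15.85 h.
Distance = v·t = 0.63·57040 = 35940 m = 35.94 km.

35.9 km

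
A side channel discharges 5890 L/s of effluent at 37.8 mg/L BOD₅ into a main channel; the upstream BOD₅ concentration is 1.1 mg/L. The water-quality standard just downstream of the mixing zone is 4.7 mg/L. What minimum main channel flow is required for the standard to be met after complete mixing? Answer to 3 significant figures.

Set C_mix = 4.7: (Q·1.100 + 5890·37.80) / (Q + 5890) = 4.7
→ Q = 5890·(37.80 − 4.7)/(4.7 − 1.100) = 54160 L/s.

54200 L/s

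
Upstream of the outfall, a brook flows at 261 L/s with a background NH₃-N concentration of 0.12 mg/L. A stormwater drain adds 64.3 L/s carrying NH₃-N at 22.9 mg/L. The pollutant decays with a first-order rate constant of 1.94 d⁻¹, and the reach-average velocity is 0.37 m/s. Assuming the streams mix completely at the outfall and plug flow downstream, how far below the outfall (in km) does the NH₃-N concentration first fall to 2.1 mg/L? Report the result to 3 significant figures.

Conservation of mass: C = (261.0·0.1200 + 64.30·22.90) / 325.3 = 1504/325.3 = 4.623 mg/L.
Set 4.623·exp(−k·t) = 2.1 → t = ln(4.623/2.1)/k = 35140 s = 9.762 h.
Distance = v·t = 0.37·35140 = 13000 m = 13.00 km.

13.0 km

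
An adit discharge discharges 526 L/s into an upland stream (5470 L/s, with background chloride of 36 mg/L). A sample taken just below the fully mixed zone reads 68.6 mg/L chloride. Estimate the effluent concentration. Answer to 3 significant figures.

408 mg/L

Mass balance: 5470·36.00 + 526.0·Cₑ = 5996·68.60
→ Cₑ = (5996·68.60 − 5470·36.00) / 526.0 = 407.6 mg/L.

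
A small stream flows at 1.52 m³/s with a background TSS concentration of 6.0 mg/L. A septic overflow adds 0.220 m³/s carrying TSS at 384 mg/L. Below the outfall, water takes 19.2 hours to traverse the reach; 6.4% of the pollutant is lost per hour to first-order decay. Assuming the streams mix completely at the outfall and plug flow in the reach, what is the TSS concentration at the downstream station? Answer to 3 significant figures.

Flow-weighted average: C = (1.520·6.000 + 0.2200·384.0) / 1.740 = 93.60/1.740 = 53.79 mg/L.
6.4%/h lost → k = −ln(1 − 0.064) = 0.06614 h⁻¹.
Applying C = C₀e^(−kt): 53.79 × 0.2809 = 15.11 mg/L.

15.1 mg/L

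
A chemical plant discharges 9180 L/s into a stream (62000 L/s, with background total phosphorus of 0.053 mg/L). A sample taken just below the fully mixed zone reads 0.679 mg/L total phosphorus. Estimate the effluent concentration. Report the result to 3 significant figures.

Mass balance: 62000·0.05300 + 9180·Cₑ = 71180·0.6790
→ Cₑ = (71180·0.6790 − 62000·0.05300) / 9180 = 4.907 mg/L.

4.91 mg/L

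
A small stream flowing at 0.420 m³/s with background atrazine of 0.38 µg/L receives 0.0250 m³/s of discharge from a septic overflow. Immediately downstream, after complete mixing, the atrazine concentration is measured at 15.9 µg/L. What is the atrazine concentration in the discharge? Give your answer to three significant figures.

Mass balance: 0.4200·0.3800 + 0.02500·Cₑ = 0.4450·15.90
→ Cₑ = (0.4450·15.90 − 0.4200·0.3800) / 0.02500 = 276.6 µg/L.

277 µg/L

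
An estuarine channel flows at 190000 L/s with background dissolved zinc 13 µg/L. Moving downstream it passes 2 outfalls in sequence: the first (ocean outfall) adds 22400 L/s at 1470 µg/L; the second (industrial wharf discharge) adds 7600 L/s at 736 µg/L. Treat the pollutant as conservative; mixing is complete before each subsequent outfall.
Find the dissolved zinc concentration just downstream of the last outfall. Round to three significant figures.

Outfall 1: combined Q = 212400 L/s; C = (190000·13.00 + 22400·1470)/212400 = 166.7 µg/L.
Outfall 2: combined Q = 220000 L/s; C = (212400·166.7 + 7600·736.0)/220000 = 186.3 µg/L.

186 µg/L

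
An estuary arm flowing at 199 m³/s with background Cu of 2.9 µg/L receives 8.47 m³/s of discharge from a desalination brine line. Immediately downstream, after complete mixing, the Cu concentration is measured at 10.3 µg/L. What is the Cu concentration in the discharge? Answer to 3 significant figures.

184 µg/L

Mass balance: 199.0·2.900 + 8.470·Cₑ = 207.5·10.30
→ Cₑ = (207.5·10.30 − 199.0·2.900) / 8.470 = 184.2 µg/L.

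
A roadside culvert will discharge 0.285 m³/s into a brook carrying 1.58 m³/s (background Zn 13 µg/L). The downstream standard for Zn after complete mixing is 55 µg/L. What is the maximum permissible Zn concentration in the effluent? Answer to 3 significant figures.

288 µg/L

At the limit, (Qr·Cr + Qe·Cₑ)/(Qr + Qe) = 55:
Cₑ = (1.865·55 − 1.580·13.00) / 0.2850 = 287.8 µg/L.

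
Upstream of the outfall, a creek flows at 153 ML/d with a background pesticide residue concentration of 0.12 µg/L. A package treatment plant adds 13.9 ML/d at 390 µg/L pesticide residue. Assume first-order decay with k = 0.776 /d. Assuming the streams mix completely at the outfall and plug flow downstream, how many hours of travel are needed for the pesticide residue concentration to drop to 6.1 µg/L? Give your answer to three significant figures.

51.8 h

Mass balance: C = (153.0·0.1200 + 13.90·390.0) / 166.9 = 5439/166.9 = 32.59 µg/L.
32.59·exp(−k·t) = 6.1 → t = ln(32.59/6.1)/k = 186600 s = 51.83 h.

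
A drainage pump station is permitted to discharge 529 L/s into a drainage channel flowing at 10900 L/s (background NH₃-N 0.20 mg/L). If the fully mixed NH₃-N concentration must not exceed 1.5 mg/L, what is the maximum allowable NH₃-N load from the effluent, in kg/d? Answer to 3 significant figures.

1290 kg/d

Mass balance at the limit: 10900·0.2000 + 529.0·Cₑ = 11430·1.5 → Cₑ = 28.29 mg/L.
529.0 L/s = 0.5290 m³/s. Load = 0.5290 m³/s × 28.29 g/m³ × 86 400 s/d = 1293 kg/d.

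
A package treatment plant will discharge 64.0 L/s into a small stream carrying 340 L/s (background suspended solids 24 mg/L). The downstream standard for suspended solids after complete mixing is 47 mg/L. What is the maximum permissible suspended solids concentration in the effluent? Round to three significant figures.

At the limit, (Qr·Cr + Qe·Cₑ)/(Qr + Qe) = 47:
Cₑ = (404.0·47 − 340.0·24.00) / 64.00 = 169.2 mg/L.

169 mg/L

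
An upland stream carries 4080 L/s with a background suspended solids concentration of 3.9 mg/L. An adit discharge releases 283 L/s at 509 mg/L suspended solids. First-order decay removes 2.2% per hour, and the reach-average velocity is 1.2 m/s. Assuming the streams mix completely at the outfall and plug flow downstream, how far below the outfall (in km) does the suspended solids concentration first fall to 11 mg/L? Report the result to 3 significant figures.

234 km

After mixing, C = (4080·3.900 + 283.0·509.0) / 4363 = 160000/4363 = 36.66 mg/L.
2.2%/h lost → k = −ln(1 − 0.022) = 0.02225 h⁻¹.
Set 36.66·exp(−k·t) = 11 → t = ln(36.66/11)/k = 194800 s = 54.12 h.
Distance = v·t = 1.2·194800 = 233800 m = 233.8 km.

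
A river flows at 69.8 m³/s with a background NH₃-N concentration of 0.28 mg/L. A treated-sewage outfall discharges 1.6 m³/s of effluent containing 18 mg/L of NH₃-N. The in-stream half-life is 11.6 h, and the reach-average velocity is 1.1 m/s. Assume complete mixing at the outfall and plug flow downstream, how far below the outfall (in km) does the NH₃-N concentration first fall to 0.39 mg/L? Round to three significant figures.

Flow-weighted average: C = (69.80·0.2800 + 1.600·18.00) / 71.40 = 48.34/71.40 = 0.6771 mg/L.
Half-life 11.6 h → k = ln 2 / 11.6 = 0.05975 h⁻¹ = 1.434 d⁻¹.
Set 0.6771·exp(−k·t) = 0.39 → t = ln(0.6771/0.39)/k = 33240 s = 9.232 h.
Distance = v·t = 1.1·33240 = 36560 m = 36.56 km.

36.6 km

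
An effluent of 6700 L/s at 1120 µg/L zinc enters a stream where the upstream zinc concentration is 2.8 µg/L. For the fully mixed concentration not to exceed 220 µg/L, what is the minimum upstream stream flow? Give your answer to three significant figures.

Set C_mix = 220: (Q·2.800 + 6700·1120) / (Q + 6700) = 220
→ Q = 6700·(1120 − 220)/(220 − 2.800) = 27760 L/s.

27800 L/s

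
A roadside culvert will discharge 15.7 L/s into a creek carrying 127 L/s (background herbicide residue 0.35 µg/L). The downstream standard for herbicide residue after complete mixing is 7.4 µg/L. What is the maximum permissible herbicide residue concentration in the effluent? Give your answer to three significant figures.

At the limit, (Qr·Cr + Qe·Cₑ)/(Qr + Qe) = 7.4:
Cₑ = (142.7·7.4 − 127.0·0.3500) / 15.70 = 64.43 µg/L.

64.4 µg/L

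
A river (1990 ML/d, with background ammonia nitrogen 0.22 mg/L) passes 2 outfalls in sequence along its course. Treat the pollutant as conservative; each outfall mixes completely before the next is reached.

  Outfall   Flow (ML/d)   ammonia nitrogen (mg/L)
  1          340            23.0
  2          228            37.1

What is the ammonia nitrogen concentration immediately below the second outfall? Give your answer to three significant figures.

6.54 mg/L

Outfall 1: combined Q = 2330 ML/d; C = (1990·0.2200 + 340.0·23.00)/2330 = 3.544 mg/L.
Outfall 2: combined Q = 2558 ML/d; C = (2330·3.544 + 228.0·37.10)/2558 = 6.535 mg/L.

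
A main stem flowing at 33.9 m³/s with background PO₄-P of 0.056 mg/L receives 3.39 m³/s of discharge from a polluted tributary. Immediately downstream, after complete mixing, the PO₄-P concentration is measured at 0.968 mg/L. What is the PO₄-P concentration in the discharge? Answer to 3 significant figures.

10.1 mg/L

Mass balance: 33.90·0.05600 + 3.390·Cₑ = 37.29·0.9680
→ Cₑ = (37.29·0.9680 − 33.90·0.05600) / 3.390 = 10.09 mg/L.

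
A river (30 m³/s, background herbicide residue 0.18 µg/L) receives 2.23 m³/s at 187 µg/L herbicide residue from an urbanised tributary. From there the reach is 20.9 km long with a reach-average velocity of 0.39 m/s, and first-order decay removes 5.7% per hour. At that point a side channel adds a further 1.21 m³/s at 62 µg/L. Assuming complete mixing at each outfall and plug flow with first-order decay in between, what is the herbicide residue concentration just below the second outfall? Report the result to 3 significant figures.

Mixed concentration C = ΣQC/ΣQ = (30.00·0.1800 + 2.230·187.0) / 32.23 = 422.4/32.23 = 13.11 µg/L; combined flow 32.23 m³/s.
Travel time t = 20.9·1000 / 0.39 = 53590 s = 14.89 h.
5.7%/h lost → k = −ln(1 − 0.057) = 0.05869 h⁻¹.
First-order decay: C = 13.11·exp(−k·t) = 13.11·0.4174 = 5.471 µg/L.
At the second outfall, C = (32.23·5.471 + 1.210·62.00) / (32.23 + 1.210) = 7.516 µg/L.

7.52 µg/L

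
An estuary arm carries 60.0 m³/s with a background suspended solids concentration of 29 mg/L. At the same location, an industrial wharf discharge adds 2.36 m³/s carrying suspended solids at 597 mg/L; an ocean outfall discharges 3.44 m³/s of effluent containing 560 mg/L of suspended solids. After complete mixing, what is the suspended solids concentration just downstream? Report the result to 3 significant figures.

77.1 mg/L

Mass balance: C = (60.00·29.00 + 2.360·597.0 + 3.440·560.0) / 65.80 = 5075/65.80 = 77.13 mg/L.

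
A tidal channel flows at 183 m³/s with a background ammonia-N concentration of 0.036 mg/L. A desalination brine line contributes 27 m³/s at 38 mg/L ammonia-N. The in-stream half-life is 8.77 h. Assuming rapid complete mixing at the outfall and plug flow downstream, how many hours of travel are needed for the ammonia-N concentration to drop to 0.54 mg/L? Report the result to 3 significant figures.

After mixing, C = (183.0·0.03600 + 27.00·38.00) / 210.0 = 1033/210.0 = 4.917 mg/L.
Half-life 8.77 h → k = ln 2 / 8.77 = 0.07904 h⁻¹ = 1.897 d⁻¹.
4.917·exp(−k·t) = 0.54 → t = ln(4.917/0.54)/k = 100600 s = 27.95 h.

27.9 h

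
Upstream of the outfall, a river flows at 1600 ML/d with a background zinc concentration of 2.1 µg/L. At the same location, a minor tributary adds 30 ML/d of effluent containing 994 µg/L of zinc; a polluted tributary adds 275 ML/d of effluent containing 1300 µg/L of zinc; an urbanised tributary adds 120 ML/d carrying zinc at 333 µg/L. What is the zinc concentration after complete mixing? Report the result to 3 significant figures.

Mass balance: C = (1600·2.100 + 30.00·994.0 + 275.0·1300 + 120.0·333.0) / 2025 = 430600/2025 = 212.7 µg/L.

213 µg/L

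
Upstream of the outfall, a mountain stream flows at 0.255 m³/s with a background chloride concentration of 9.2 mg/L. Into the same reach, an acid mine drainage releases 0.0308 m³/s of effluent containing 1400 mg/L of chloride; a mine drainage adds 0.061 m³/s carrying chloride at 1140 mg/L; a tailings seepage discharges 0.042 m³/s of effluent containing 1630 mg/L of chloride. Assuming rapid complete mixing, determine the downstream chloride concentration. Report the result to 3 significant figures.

472 mg/L

After mixing, C = (0.2550·9.200 + 0.03080·1400 + 0.06100·1140 + 0.04200·1630) / 0.3888 = 183.5/0.3888 = 471.9 mg/L.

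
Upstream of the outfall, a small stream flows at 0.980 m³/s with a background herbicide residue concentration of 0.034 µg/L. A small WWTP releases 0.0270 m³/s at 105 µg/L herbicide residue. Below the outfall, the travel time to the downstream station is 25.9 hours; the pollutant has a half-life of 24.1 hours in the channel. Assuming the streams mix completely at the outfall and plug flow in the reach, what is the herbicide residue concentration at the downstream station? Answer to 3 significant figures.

1.35 µg/L

After mixing, C = (0.9800·0.03400 + 0.02700·105.0) / 1.007 = 2.868/1.007 = 2.848 µg/L.
Half-life 24.1 h → k = ln 2 / 24.1 = 0.02876 h⁻¹ = 0.6903 d⁻¹.
First-order decay: C = 2.848·exp(−k·t) = 2.848·0.4748 = 1.352 µg/L.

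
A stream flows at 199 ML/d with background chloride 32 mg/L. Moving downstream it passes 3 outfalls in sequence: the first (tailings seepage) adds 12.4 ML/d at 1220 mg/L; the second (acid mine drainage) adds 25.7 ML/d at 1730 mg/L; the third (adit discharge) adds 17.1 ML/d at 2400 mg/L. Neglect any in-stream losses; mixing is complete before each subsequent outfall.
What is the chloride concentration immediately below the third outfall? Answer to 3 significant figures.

After outfall 1: Q = 199.0 + 12.40 = 211.4 ML/d; C = (199.0·32.00 + 12.40·1220)/211.4 = 101.7 mg/L.
After outfall 2: Q = 211.4 + 25.70 = 237.1 ML/d; C = (211.4·101.7 + 25.70·1730)/237.1 = 278.2 mg/L.
After outfall 3: Q = 237.1 + 17.10 = 254.2 ML/d; C = (237.1·278.2 + 17.10·2400)/254.2 = 420.9 mg/L.

421 mg/L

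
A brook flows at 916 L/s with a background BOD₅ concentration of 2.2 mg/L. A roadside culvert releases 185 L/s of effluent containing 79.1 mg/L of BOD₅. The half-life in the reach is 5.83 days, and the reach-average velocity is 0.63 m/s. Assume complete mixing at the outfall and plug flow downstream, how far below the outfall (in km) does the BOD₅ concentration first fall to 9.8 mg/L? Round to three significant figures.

199 km

Mass balance: C = (916.0·2.200 + 185.0·79.10) / 1101 = 16650/1101 = 15.12 mg/L.
Half-life 5.83 d → k = ln 2 / 5.83 = 0.1189 d⁻¹.
Set 15.12·exp(−k·t) = 9.8 → t = ln(15.12/9.8)/k = 315200 s = 87.55 h.
Distance = v·t = 0.63·315200 = 198600 m = 198.6 km.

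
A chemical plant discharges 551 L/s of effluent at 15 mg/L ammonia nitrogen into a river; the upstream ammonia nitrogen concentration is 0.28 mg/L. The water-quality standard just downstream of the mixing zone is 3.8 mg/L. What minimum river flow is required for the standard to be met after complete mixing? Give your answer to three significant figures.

1750 L/s

Set C_mix = 3.8: (Q·0.2800 + 551.0·15.00) / (Q + 551.0) = 3.8
→ Q = 551.0·(15.00 − 3.8)/(3.8 − 0.2800) = 1753 L/s.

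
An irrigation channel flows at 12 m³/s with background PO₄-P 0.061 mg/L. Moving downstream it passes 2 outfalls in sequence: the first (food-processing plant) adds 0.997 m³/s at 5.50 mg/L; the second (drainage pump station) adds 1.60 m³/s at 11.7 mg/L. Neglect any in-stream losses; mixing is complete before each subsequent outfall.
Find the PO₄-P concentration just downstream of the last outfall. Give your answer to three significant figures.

1.71 mg/L

After outfall 1: Q = 12.00 + 0.9970 = 13.00 m³/s; C = (12.00·0.06100 + 0.9970·5.500)/13.00 = 0.4782 mg/L.
After outfall 2: Q = 13.00 + 1.600 = 14.60 m³/s; C = (13.00·0.4782 + 1.600·11.70)/14.60 = 1.708 mg/L.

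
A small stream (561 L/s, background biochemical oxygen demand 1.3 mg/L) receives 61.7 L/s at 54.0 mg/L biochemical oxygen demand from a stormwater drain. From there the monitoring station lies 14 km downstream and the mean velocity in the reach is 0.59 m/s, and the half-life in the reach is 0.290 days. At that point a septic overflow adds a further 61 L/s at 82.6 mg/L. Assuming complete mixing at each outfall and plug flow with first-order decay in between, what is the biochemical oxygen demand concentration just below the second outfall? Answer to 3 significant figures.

Mixed concentration C = ΣQC/ΣQ = (561.0·1.300 + 61.70·54.00) / 622.7 = 4061/622.7 = 6.522 mg/L; combined flow 622.7 L/s.
Travel time t = 14·1000 / 0.59 = 23730 s = 6.591 h.
Half-life 0.290 d → k = ln 2 / 0.290 = 2.390 d⁻¹.
Decay over the reach: 6.522·exp(−kt) = 6.522·0.5187 = 3.383 mg/L.
Second outfall: C = (622.7·3.383 + 61.00·82.60)/683.7 = 10.45 mg/L.

10.5 mg/L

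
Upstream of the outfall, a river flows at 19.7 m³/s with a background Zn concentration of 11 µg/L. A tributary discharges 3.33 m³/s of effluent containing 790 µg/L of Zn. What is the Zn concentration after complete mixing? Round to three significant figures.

Mass balance: C = (19.70·11.00 + 3.330·790.0) / 23.03 = 2847/23.03 = 123.6 µg/L.

124 µg/L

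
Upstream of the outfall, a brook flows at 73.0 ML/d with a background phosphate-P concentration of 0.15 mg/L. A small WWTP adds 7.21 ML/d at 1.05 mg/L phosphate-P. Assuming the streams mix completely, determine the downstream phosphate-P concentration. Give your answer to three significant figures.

Mixed concentration C = ΣQC/ΣQ = (73.00·0.1500 + 7.210·1.050) / 80.21 = 18.52/80.21 = 0.2309 mg/L.

0.231 mg/L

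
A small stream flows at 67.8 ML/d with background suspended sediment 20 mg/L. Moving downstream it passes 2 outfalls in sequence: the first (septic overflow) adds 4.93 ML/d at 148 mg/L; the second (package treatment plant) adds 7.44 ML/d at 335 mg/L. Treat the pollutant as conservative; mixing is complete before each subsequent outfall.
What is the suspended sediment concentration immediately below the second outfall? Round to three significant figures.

57.1 mg/L

After outfall 1: Q = 67.80 + 4.930 = 72.73 ML/d; C = (67.80·20.00 + 4.930·148.0)/72.73 = 28.68 mg/L.
After outfall 2: Q = 72.73 + 7.440 = 80.17 ML/d; C = (72.73·28.68 + 7.440·335.0)/80.17 = 57.10 mg/L.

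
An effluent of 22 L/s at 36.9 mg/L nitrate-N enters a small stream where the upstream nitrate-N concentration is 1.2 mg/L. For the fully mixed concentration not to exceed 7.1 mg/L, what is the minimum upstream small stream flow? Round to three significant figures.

Set C_mix = 7.1: (Q·1.200 + 22.00·36.90) / (Q + 22.00) = 7.1
→ Q = 22.00·(36.90 − 7.1)/(7.1 − 1.200) = 111.1 L/s.

111 L/s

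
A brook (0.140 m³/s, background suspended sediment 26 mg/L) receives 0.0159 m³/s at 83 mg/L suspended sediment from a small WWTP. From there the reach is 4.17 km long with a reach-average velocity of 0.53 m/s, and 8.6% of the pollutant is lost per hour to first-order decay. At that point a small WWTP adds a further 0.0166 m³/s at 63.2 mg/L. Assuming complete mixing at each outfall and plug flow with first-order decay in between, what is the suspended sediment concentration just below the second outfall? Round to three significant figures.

Conservation of mass: C = (0.1400·26.00 + 0.01590·83.00) / 0.1559 = 4.960/0.1559 = 31.81 mg/L; combined flow 0.1559 m³/s.
Travel time t = 4.17·1000 / 0.53 = 7868 s = 2.186 h.
8.6%/h lost → k = −ln(1 − 0.086) = 0.08992 h⁻¹.
After decay, C = 31.81 × e^(−kt) = 31.81 × 0.8216 = 26.14 mg/L.
At the second outfall, C = (0.1559·26.14 + 0.01660·63.20) / (0.1559 + 0.01660) = 29.70 mg/L.

29.7 mg/L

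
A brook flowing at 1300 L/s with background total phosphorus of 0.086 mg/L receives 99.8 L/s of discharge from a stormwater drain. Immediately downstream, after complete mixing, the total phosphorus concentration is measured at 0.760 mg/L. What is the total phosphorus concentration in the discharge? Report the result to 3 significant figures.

Mass balance: 1300·0.08600 + 99.80·Cₑ = 1400·0.7600
→ Cₑ = (1400·0.7600 − 1300·0.08600) / 99.80 = 9.540 mg/L.

9.54 mg/L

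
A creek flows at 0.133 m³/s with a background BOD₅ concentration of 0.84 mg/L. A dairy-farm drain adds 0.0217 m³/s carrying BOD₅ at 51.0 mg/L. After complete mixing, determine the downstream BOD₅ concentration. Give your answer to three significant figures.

Conservation of mass: C = (0.1330·0.8400 + 0.02170·51.00) / 0.1547 = 1.218/0.1547 = 7.876 mg/L.

7.88 mg/L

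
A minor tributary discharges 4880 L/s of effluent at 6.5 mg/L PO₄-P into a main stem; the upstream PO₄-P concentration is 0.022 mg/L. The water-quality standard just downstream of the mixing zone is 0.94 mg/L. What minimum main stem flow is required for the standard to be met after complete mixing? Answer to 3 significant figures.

29600 L/s

Set C_mix = 0.94: (Q·0.02200 + 4880·6.500) / (Q + 4880) = 0.94
→ Q = 4880·(6.500 − 0.94)/(0.94 − 0.02200) = 29560 L/s.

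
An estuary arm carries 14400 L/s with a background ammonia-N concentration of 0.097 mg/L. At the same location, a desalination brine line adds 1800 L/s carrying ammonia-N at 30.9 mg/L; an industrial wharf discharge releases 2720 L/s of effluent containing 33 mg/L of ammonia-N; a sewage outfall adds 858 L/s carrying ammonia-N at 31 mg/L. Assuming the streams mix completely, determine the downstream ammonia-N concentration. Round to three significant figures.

After mixing, C = (14400·0.09700 + 1800·30.90 + 2720·33.00 + 858.0·31.00) / 19780 = 173400/19780 = 8.766 mg/L.

8.77 mg/L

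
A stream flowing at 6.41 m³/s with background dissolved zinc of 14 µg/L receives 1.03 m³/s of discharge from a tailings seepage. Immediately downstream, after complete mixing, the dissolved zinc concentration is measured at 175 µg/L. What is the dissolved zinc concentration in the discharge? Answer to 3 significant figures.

1180 µg/L

Mass balance: 6.410·14.00 + 1.030·Cₑ = 7.440·175.0
→ Cₑ = (7.440·175.0 − 6.410·14.00) / 1.030 = 1177 µg/L.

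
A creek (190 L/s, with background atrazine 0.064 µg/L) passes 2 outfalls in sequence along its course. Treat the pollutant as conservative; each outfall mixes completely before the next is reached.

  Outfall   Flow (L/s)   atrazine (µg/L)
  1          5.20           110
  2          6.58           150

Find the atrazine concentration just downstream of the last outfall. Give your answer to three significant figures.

7.79 µg/L

Below outfall 1: Q → 195.2 L/s, C = (190.0·0.06400 + 5.200·110.0)/195.2 = 2.993 µg/L.
Below outfall 2: Q → 201.8 L/s, C = (195.2·2.993 + 6.580·150.0)/201.8 = 7.787 µg/L.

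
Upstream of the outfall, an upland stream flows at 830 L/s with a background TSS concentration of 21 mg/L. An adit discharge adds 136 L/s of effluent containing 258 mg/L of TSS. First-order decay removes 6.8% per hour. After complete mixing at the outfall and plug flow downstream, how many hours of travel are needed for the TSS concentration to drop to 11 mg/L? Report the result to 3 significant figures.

After mixing, C = (830.0·21.00 + 136.0·258.0) / 966.0 = 52520/966.0 = 54.37 mg/L.
6.8%/h lost → k = −ln(1 − 0.068) = 0.07042 h⁻¹.
54.37·exp(−k·t) = 11 → t = ln(54.37/11)/k = 81680 s = 22.69 h.

22.7 h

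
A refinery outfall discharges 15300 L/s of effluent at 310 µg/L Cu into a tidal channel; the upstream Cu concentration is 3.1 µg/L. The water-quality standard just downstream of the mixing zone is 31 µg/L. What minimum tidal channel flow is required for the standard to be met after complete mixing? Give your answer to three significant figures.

153000 L/s

Set C_mix = 31: (Q·3.100 + 15300·310.0) / (Q + 15300) = 31
→ Q = 15300·(310.0 − 31)/(31 − 3.100) = 153000 L/s.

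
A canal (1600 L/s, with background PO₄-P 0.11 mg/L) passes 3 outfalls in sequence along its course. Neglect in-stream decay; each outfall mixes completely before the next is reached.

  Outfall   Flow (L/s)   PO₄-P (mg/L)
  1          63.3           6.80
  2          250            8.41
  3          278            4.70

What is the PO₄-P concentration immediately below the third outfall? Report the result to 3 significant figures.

1.83 mg/L

Below outfall 1: Q → 1663 L/s, C = (1600·0.1100 + 63.30·6.800)/1663 = 0.3646 mg/L.
Below outfall 2: Q → 1913 L/s, C = (1663·0.3646 + 250.0·8.410)/1913 = 1.416 mg/L.
Below outfall 3: Q → 2191 L/s, C = (1913·1.416 + 278.0·4.700)/2191 = 1.832 mg/L.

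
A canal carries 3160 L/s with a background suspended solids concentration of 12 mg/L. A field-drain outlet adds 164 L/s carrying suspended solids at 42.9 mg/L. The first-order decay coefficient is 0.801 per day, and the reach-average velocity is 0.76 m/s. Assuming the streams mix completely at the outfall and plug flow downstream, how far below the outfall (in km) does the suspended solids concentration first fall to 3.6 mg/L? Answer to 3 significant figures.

109 km

Mass balance: C = (3160·12.00 + 164.0·42.90) / 3324 = 44960/3324 = 13.52 mg/L.
Set 13.52·exp(−k·t) = 3.6 → t = ln(13.52/3.6)/k = 142800 s = 39.66 h.
Distance = v·t = 0.76·142800 = 108500 m = 108.5 km.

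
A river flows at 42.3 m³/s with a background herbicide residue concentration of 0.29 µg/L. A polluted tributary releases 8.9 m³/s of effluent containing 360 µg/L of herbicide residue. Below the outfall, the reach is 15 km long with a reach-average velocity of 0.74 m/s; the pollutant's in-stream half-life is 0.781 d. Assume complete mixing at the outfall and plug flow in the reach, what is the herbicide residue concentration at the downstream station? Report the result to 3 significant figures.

Mixed concentration C = ΣQC/ΣQ = (42.30·0.2900 + 8.900·360.0) / 51.20 = 3216/51.20 = 62.82 µg/L.
Travel time t = 15·1000 / 0.74 = 20270 s = 5.631 h.
Half-life 0.781 d → k = ln 2 / 0.781 = 0.8875 d⁻¹.
Applying C = C₀e^(−kt): 62.82 × 0.8120 = 51.01 µg/L.

51.0 µg/L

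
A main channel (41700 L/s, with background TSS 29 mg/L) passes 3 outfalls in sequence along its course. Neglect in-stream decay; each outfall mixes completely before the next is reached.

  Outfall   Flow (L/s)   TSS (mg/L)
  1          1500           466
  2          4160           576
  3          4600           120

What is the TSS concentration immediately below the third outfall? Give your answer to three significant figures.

Outfall 1: combined Q = 43200 L/s; C = (41700·29.00 + 1500·466.0)/43200 = 44.17 mg/L.
Outfall 2: combined Q = 47360 L/s; C = (43200·44.17 + 4160·576.0)/47360 = 90.89 mg/L.
Outfall 3: combined Q = 51960 L/s; C = (47360·90.89 + 4600·120.0)/51960 = 93.47 mg/L.

93.5 mg/L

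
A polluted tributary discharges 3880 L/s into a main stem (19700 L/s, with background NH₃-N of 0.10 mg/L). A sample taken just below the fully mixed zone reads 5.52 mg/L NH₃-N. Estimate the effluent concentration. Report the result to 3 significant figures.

Mass balance: 19700·0.1000 + 3880·Cₑ = 23580·5.520
→ Cₑ = (23580·5.520 − 19700·0.1000) / 3880 = 33.04 mg/L.

33.0 mg/L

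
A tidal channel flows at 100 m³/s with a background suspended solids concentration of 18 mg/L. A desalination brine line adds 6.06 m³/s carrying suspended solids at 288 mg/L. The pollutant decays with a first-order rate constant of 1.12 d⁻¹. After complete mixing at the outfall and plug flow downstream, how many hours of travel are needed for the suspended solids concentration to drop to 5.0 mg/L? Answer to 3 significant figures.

After mixing, C = (100.0·18.00 + 6.060·288.0) / 106.1 = 3545/106.1 = 33.43 mg/L.
33.43·exp(−k·t) = 5.0 → t = ln(33.43/5.0)/k = 146600 s = 40.71 h.

40.7 h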